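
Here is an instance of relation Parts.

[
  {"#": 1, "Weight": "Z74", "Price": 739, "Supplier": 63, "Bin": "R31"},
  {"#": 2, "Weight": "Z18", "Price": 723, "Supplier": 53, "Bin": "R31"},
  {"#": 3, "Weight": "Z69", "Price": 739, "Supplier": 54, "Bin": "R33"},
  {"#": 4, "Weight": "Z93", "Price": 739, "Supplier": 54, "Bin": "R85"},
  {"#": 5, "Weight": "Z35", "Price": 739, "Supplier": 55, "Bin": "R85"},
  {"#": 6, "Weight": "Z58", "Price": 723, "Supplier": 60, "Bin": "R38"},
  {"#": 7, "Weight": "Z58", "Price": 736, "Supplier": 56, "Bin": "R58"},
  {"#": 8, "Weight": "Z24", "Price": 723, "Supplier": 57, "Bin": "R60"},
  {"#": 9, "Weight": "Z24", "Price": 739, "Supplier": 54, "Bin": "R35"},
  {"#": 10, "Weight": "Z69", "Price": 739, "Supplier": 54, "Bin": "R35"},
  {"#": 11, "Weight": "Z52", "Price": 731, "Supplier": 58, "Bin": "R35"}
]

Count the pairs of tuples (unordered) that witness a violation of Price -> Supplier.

12

Price=739: violating pairs (1,3), (1,4), (1,5), (1,9), (1,10), (3,5), (4,5), (5,9), (5,10) — 9 pairs.
Price=723: violating pairs (2,6), (2,8), (6,8) — 3 pairs.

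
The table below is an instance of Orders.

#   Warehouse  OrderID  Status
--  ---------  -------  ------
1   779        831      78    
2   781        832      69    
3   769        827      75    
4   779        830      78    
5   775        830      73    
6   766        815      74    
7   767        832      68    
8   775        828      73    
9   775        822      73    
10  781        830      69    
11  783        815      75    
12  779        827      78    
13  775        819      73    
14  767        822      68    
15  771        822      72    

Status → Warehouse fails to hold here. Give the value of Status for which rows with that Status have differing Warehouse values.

Status=78: rows 1, 4, 12 → Warehouse = 779, 779, 779 ✓
Status=69: rows 2, 10 → Warehouse = 781, 781 ✓
Status=75: rows 3, 11 → Warehouse takes values {769, 783} — violation
Status=73: rows 5, 8, 9, 13 → Warehouse = 775, 775, 775, 775 ✓
Status=74: row 6 → Warehouse = 766 ✓
Status=68: rows 7, 14 → Warehouse = 767, 767 ✓
Status=72: row 15 → Warehouse = 771 ✓
The only Status value with inconsistent Warehouse is Status=75.

75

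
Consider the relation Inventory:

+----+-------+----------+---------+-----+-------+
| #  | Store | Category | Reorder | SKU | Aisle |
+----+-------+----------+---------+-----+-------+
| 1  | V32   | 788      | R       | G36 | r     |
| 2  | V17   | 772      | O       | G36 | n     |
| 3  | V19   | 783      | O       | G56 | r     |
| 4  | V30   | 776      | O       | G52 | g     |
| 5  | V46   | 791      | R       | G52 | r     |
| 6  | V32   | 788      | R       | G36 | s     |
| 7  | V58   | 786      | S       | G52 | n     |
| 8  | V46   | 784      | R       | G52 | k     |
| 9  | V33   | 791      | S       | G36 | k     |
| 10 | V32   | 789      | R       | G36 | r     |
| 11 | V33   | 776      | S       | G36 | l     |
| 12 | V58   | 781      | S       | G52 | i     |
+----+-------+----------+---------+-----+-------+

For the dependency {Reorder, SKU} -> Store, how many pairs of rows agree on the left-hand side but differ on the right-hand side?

0

(Reorder=R, SKU=G36): all 3 rows agree on Store — 0 pairs.
(Reorder=R, SKU=G52): all 2 rows agree on Store — 0 pairs.
(Reorder=S, SKU=G52): all 2 rows agree on Store — 0 pairs.
(Reorder=S, SKU=G36): all 2 rows agree on Store — 0 pairs.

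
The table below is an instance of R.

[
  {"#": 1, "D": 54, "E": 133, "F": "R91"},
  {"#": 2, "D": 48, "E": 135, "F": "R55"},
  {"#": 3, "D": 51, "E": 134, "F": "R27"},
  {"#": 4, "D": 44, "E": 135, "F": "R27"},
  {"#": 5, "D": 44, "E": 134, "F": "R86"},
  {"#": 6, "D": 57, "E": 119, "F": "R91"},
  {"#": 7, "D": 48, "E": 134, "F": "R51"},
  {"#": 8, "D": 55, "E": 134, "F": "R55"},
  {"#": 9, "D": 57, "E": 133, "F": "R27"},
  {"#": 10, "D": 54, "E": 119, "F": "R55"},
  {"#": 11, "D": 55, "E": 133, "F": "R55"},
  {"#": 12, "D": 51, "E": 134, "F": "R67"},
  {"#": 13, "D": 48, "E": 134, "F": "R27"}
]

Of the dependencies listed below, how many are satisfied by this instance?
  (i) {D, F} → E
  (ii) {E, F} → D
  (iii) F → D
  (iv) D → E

0

(i) {D, F} → E: (D=55, F=R55): rows 8, 11 → E takes values {134, 133} — violation — fails.
(ii) {E, F} → D: (E=134, F=R27): rows 3, 13 → D takes values {51, 48} — violation — fails.
(iii) F → D: F=R91: rows 1, 6 → D takes values {54, 57} — violation; F=R55: rows 2, 8, 10, 11 → D takes values {48, 55, 54} — violation; F=R27: rows 3, 4, 9, 13 → D takes values {51, 44, 57, 48} — violation — fails.
(iv) D → E: D=54: rows 1, 10 → E takes values {133, 119} — violation; D=48: rows 2, 7, 13 → E takes values {135, 134} — violation; D=44: rows 4, 5 → E takes values {135, 134} — violation; D=57: rows 6, 9 → E takes values {119, 133} — violation; D=55: rows 8, 11 → E takes values {134, 133} — violation — fails.
None of the 4 dependencies hold.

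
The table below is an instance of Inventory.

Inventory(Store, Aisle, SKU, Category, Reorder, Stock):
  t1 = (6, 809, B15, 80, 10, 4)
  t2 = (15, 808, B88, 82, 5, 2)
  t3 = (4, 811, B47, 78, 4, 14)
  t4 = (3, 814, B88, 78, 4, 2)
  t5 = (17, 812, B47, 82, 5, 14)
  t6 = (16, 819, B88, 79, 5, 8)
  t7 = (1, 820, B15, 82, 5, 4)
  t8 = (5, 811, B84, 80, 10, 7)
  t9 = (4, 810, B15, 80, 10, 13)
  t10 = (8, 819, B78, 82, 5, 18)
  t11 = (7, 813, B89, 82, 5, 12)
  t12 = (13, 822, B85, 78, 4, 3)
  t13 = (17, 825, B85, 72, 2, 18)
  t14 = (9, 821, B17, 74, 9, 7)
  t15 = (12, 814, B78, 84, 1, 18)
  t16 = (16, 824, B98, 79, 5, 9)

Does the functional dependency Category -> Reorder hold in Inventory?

Yes

Category=80: rows 1, 8, 9 → Reorder = 10, 10, 10 ✓
Category=82: rows 2, 5, 7, 10, 11 → Reorder = 5, 5, 5, 5, 5 ✓
Category=78: rows 3, 4, 12 → Reorder = 4, 4, 4 ✓
Category=79: rows 6, 16 → Reorder = 5, 5 ✓
Category=72: row 13 → Reorder = 2 ✓
Category=74: row 14 → Reorder = 9 ✓
Category=84: row 15 → Reorder = 1 ✓
Every Category value is associated with a single Reorder value, so Category -> Reorder holds.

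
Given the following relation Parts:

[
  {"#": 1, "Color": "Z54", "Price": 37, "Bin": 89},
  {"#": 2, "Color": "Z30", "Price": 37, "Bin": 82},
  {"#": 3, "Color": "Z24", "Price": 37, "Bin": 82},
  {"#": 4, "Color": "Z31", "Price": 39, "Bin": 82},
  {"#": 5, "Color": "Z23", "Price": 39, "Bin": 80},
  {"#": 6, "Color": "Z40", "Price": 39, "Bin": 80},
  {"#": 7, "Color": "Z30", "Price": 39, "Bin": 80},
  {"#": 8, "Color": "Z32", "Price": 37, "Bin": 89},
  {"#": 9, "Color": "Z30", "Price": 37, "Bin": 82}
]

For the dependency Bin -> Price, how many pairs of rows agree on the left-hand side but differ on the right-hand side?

3

Bin=89: all 2 rows agree on Price — 0 pairs.
Bin=82: violating pairs (2,4), (3,4), (4,9) — 3 pairs.
Bin=80: all 3 rows agree on Price — 0 pairs.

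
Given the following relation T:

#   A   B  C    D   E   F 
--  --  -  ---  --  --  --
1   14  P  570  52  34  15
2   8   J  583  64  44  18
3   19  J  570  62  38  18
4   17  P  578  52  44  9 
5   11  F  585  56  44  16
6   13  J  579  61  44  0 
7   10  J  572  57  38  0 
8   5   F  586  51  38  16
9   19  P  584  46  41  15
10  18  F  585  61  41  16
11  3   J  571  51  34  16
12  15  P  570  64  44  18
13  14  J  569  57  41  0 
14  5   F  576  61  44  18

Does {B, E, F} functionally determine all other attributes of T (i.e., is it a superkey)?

All 14 rows have distinct {B, E, F} values, so {B, E, F} → (all attributes) holds and {B, E, F} is a superkey.

Yes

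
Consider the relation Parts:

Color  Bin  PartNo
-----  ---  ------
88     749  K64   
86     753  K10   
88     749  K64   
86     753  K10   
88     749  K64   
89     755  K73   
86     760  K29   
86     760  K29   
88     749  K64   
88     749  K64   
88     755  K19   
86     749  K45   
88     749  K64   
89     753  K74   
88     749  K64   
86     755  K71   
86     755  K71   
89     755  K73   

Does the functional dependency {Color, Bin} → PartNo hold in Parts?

Yes

(Color=88, Bin=749): 7 rows → PartNo = K64, K64, K64, K64, K64, K64, K64 ✓
(Color=86, Bin=753): 2 rows → PartNo = K10, K10 ✓
(Color=89, Bin=755): 2 rows → PartNo = K73, K73 ✓
(Color=86, Bin=760): 2 rows → PartNo = K29, K29 ✓
(Color=88, Bin=755): 1 row → PartNo = K19 ✓
(Color=86, Bin=749): 1 row → PartNo = K45 ✓
(Color=89, Bin=753): 1 row → PartNo = K74 ✓
(Color=86, Bin=755): 2 rows → PartNo = K71, K71 ✓
Every {Color, Bin} value is associated with a single PartNo value, so {Color, Bin} → PartNo holds.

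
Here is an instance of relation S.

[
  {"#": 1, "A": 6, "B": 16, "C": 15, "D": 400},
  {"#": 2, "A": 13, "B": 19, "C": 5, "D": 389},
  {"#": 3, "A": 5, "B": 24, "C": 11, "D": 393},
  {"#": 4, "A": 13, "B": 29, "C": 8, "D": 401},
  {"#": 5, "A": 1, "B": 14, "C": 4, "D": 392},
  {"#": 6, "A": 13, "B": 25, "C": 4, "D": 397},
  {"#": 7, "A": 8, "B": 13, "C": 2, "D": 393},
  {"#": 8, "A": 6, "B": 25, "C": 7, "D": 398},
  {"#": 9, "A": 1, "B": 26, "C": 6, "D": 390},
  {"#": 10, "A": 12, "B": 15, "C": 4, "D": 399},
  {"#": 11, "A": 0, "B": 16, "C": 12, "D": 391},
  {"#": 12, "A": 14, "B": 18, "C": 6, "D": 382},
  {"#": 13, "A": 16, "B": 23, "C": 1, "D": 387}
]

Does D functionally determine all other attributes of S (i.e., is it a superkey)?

No

Rows 3 and 7 have the same D value D=393 but are distinct tuples, so D does not determine every attribute — not a superkey.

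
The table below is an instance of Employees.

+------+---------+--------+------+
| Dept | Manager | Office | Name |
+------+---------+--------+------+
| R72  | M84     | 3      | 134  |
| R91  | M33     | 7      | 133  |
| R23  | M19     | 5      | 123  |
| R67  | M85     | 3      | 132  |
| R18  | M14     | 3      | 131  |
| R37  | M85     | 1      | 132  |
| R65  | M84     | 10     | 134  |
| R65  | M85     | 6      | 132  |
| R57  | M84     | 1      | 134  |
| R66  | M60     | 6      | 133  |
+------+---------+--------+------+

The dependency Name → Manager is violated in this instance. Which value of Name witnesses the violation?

133

Name=134: 3 rows → Manager = M84, M84, M84 ✓
Name=133: 2 rows → Manager takes values {M33, M60} — violation
Name=123: 1 row → Manager = M19 ✓
Name=132: 3 rows → Manager = M85, M85, M85 ✓
Name=131: 1 row → Manager = M14 ✓
The only Name value with inconsistent Manager is Name=133.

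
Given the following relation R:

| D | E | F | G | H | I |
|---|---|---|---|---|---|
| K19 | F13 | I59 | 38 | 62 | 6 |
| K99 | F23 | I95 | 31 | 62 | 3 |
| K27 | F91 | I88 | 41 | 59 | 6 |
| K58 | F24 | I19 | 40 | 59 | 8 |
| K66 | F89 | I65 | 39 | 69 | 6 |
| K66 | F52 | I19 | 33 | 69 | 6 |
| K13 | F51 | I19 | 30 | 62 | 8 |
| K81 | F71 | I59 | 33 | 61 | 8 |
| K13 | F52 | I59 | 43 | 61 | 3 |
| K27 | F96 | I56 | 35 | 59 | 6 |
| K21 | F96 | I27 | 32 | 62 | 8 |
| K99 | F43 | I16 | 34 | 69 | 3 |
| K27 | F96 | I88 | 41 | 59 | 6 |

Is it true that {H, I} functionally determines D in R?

No

(H=62, I=6): 1 row → D = K19 ✓
(H=62, I=3): 1 row → D = K99 ✓
(H=59, I=6): 3 rows → D = K27, K27, K27 ✓
(H=59, I=8): 1 row → D = K58 ✓
(H=69, I=6): 2 rows → D = K66, K66 ✓
(H=62, I=8): 2 rows → D takes values {K13, K21} — violation
(H=61, I=8): 1 row → D = K81 ✓
(H=61, I=3): 1 row → D = K13 ✓
(H=69, I=3): 1 row → D = K99 ✓
Two rows agree on {H, I} but differ on D, so {H, I} → D does not hold.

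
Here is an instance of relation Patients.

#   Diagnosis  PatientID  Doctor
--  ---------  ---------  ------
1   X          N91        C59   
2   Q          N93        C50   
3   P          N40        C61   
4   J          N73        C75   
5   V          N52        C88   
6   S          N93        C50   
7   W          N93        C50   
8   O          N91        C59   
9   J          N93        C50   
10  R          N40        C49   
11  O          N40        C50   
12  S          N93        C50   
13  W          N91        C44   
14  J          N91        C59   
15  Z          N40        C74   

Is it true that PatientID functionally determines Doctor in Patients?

PatientID=N91: rows 1, 8, 13, 14 → Doctor takes values {C59, C44} — violation
PatientID=N93: rows 2, 6, 7, 9, 12 → Doctor = C50, C50, C50, C50, C50 ✓
PatientID=N40: rows 3, 10, 11, 15 → Doctor takes values {C61, C49, C50, C74} — violation
PatientID=N73: row 4 → Doctor = C75 ✓
PatientID=N52: row 5 → Doctor = C88 ✓
Two rows agree on PatientID but differ on Doctor, so PatientID -> Doctor does not hold.

No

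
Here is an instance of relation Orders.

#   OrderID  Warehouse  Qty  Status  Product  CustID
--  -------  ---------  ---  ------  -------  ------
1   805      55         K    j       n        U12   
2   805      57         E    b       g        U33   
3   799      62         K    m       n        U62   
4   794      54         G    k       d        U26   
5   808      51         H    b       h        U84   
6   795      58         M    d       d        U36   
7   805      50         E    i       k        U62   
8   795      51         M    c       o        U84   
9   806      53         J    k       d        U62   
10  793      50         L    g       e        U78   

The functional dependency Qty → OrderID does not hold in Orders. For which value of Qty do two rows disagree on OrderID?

K

Qty=K: rows 1, 3 → OrderID takes values {805, 799} — violation
Qty=E: rows 2, 7 → OrderID = 805, 805 ✓
Qty=G: row 4 → OrderID = 794 ✓
Qty=H: row 5 → OrderID = 808 ✓
Qty=M: rows 6, 8 → OrderID = 795, 795 ✓
Qty=J: row 9 → OrderID = 806 ✓
Qty=L: row 10 → OrderID = 793 ✓
The only Qty value with inconsistent OrderID is Qty=K.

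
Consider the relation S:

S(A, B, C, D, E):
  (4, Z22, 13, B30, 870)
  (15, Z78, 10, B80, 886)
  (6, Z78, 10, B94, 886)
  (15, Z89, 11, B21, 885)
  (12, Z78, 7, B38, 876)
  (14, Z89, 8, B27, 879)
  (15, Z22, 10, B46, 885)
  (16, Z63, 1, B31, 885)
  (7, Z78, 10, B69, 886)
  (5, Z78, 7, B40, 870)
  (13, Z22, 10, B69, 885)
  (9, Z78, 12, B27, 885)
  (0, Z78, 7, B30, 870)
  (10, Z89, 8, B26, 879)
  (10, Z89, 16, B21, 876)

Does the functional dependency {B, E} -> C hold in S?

Yes

(B=Z22, E=870): 1 row → C = 13 ✓
(B=Z78, E=886): 3 rows → C = 10, 10, 10 ✓
(B=Z89, E=885): 1 row → C = 11 ✓
(B=Z78, E=876): 1 row → C = 7 ✓
(B=Z89, E=879): 2 rows → C = 8, 8 ✓
(B=Z22, E=885): 2 rows → C = 10, 10 ✓
(B=Z63, E=885): 1 row → C = 1 ✓
(B=Z78, E=870): 2 rows → C = 7, 7 ✓
(B=Z78, E=885): 1 row → C = 12 ✓
(B=Z89, E=876): 1 row → C = 16 ✓
Every {B, E} value is associated with a single C value, so {B, E} -> C holds.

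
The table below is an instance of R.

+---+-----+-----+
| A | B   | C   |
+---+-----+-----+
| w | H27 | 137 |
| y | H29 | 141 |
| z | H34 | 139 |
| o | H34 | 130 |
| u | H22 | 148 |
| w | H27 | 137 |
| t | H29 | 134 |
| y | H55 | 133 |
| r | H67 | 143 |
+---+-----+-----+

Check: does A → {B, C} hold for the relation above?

A=w: 2 rows → {B,C} = (H27, 137), (H27, 137) ✓
A=y: 2 rows → {B,C} takes values {(H29, 141), (H55, 133)} — violation
A=z: 1 row → {B,C} = (H34, 139) ✓
A=o: 1 row → {B,C} = (H34, 130) ✓
A=u: 1 row → {B,C} = (H22, 148) ✓
A=t: 1 row → {B,C} = (H29, 134) ✓
A=r: 1 row → {B,C} = (H67, 143) ✓
Two rows agree on A but differ on {B, C}, so A → {B, C} does not hold.

No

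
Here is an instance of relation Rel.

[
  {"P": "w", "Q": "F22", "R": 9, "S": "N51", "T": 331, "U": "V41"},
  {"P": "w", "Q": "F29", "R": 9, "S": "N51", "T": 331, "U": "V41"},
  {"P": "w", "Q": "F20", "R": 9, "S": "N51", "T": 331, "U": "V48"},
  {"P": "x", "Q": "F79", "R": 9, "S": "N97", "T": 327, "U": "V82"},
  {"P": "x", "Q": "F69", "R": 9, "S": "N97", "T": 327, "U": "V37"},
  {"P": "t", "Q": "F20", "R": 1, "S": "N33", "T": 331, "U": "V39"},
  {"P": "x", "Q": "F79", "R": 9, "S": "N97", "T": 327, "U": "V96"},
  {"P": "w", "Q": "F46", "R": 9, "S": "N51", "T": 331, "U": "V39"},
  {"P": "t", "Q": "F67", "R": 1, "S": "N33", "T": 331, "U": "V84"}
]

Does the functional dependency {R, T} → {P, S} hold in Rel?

Yes

(R=9, T=331): 4 rows → {P,S} = (w, N51), (w, N51), (w, N51), (w, N51) ✓
(R=9, T=327): 3 rows → {P,S} = (x, N97), (x, N97), (x, N97) ✓
(R=1, T=331): 2 rows → {P,S} = (t, N33), (t, N33) ✓
Every {R, T} value is associated with a single {P, S} value, so {R, T} → {P, S} holds.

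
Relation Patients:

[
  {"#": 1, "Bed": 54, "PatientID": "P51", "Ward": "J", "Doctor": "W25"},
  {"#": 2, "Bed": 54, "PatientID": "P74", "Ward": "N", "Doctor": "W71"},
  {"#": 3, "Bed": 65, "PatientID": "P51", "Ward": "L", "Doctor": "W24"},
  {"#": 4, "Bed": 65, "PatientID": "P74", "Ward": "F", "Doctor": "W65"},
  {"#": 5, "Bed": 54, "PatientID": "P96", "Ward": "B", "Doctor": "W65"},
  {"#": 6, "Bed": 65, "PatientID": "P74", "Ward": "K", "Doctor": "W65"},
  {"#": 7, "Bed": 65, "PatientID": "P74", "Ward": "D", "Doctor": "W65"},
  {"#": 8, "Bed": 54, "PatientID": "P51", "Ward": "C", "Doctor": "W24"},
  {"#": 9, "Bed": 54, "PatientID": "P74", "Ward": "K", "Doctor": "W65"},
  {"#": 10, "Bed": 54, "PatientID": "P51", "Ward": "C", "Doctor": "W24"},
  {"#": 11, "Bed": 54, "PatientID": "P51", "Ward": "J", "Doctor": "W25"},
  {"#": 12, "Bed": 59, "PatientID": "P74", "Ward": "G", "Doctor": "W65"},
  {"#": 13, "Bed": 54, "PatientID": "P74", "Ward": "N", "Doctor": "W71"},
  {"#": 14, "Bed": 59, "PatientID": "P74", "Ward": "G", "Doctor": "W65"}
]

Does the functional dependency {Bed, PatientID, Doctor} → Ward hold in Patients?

(Bed=54, PatientID=P51, Doctor=W25): rows 1, 11 → Ward = J, J ✓
(Bed=54, PatientID=P74, Doctor=W71): rows 2, 13 → Ward = N, N ✓
(Bed=65, PatientID=P51, Doctor=W24): row 3 → Ward = L ✓
(Bed=65, PatientID=P74, Doctor=W65): rows 4, 6, 7 → Ward takes values {F, K, D} — violation
(Bed=54, PatientID=P96, Doctor=W65): row 5 → Ward = B ✓
(Bed=54, PatientID=P51, Doctor=W24): rows 8, 10 → Ward = C, C ✓
(Bed=54, PatientID=P74, Doctor=W65): row 9 → Ward = K ✓
(Bed=59, PatientID=P74, Doctor=W65): rows 12, 14 → Ward = G, G ✓
Two rows agree on {Bed, PatientID, Doctor} but differ on Ward, so {Bed, PatientID, Doctor} → Ward does not hold.

No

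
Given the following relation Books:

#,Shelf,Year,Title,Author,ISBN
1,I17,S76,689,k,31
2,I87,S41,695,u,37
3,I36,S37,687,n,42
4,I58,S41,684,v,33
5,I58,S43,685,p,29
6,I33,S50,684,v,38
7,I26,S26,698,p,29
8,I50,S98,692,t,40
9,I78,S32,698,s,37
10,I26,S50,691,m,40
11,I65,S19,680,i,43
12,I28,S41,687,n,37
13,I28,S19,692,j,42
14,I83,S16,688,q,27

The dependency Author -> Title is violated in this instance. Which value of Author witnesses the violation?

p

Author=k: row 1 → Title = 689 ✓
Author=u: row 2 → Title = 695 ✓
Author=n: rows 3, 12 → Title = 687, 687 ✓
Author=v: rows 4, 6 → Title = 684, 684 ✓
Author=p: rows 5, 7 → Title takes values {685, 698} — violation
Author=t: row 8 → Title = 692 ✓
Author=s: row 9 → Title = 698 ✓
Author=m: row 10 → Title = 691 ✓
Author=i: row 11 → Title = 680 ✓
Author=j: row 13 → Title = 692 ✓
Author=q: row 14 → Title = 688 ✓
The only Author value with inconsistent Title is Author=p.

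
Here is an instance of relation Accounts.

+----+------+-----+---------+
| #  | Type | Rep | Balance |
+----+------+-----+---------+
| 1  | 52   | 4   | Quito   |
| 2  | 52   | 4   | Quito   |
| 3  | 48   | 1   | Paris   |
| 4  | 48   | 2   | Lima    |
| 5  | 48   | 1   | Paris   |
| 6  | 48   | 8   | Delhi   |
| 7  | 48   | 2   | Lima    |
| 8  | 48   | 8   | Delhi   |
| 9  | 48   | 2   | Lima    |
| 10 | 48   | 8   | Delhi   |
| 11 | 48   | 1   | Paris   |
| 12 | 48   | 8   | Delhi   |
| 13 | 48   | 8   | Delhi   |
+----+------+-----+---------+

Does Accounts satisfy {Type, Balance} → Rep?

Yes

(Type=52, Balance=Quito): rows 1, 2 → Rep = 4, 4 ✓
(Type=48, Balance=Paris): rows 3, 5, 11 → Rep = 1, 1, 1 ✓
(Type=48, Balance=Lima): rows 4, 7, 9 → Rep = 2, 2, 2 ✓
(Type=48, Balance=Delhi): rows 6, 8, 10, 12, 13 → Rep = 8, 8, 8, 8, 8 ✓
Every {Type, Balance} value is associated with a single Rep value, so {Type, Balance} → Rep holds.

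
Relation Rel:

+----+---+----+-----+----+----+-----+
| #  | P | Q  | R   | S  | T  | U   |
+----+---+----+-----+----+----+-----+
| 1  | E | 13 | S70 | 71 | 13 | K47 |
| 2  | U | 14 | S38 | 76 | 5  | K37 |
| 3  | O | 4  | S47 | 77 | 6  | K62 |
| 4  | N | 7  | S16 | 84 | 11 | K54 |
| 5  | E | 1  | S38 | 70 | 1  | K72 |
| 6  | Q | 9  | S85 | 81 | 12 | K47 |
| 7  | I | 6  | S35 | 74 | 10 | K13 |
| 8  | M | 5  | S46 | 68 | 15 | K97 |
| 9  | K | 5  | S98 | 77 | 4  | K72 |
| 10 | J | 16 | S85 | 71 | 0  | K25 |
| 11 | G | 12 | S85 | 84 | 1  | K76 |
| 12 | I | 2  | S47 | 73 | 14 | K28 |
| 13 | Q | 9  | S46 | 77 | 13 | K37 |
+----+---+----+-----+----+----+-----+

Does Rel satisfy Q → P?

No

Q=13: row 1 → P = E ✓
Q=14: row 2 → P = U ✓
Q=4: row 3 → P = O ✓
Q=7: row 4 → P = N ✓
Q=1: row 5 → P = E ✓
Q=9: rows 6, 13 → P = Q, Q ✓
Q=6: row 7 → P = I ✓
Q=5: rows 8, 9 → P takes values {M, K} — violation
Q=16: row 10 → P = J ✓
Q=12: row 11 → P = G ✓
Q=2: row 12 → P = I ✓
Two rows agree on Q but differ on P, so Q → P does not hold.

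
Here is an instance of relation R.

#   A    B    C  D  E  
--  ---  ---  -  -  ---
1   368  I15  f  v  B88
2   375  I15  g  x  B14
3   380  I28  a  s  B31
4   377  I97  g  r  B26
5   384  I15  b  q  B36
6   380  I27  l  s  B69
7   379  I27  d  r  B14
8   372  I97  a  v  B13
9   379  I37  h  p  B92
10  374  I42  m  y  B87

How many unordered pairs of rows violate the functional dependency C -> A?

C=g: violating pairs (2,4) — 1 pair.
C=a: violating pairs (3,8) — 1 pair.

2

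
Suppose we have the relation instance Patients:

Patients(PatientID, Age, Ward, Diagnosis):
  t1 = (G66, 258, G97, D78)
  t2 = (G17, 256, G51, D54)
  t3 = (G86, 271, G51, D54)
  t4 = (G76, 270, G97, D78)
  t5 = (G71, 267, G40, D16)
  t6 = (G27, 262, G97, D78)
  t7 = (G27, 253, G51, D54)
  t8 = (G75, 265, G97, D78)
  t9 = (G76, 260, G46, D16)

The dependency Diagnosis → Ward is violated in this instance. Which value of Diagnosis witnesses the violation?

Diagnosis=D78: rows 1, 4, 6, 8 → Ward = G97, G97, G97, G97 ✓
Diagnosis=D54: rows 2, 3, 7 → Ward = G51, G51, G51 ✓
Diagnosis=D16: rows 5, 9 → Ward takes values {G40, G46} — violation
The only Diagnosis value with inconsistent Ward is Diagnosis=D16.

D16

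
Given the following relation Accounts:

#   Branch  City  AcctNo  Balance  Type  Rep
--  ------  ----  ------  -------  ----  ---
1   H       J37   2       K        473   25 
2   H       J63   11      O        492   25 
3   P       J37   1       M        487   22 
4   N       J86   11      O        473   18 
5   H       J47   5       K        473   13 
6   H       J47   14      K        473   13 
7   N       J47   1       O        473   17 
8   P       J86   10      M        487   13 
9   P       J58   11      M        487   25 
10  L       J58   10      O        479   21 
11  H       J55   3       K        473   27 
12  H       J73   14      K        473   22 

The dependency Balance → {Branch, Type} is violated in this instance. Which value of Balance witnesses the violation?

O

Balance=K: rows 1, 5, 6, 11, 12 → {Branch,Type} = (H, 473), (H, 473), (H, 473), (H, 473), (H, 473) ✓
Balance=O: rows 2, 4, 7, 10 → {Branch,Type} takes values {(H, 492), (N, 473), (L, 479)} — violation
Balance=M: rows 3, 8, 9 → {Branch,Type} = (P, 487), (P, 487), (P, 487) ✓
The only Balance value with inconsistent RHS is Balance=O.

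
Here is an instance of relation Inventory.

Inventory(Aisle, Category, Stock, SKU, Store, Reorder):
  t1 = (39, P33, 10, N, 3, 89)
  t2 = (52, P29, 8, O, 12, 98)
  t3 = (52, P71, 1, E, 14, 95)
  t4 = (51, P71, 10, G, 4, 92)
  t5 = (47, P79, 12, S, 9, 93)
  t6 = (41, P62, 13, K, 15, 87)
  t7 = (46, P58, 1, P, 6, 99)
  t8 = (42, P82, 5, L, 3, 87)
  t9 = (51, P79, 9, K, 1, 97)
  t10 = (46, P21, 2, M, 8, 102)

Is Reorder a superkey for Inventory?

No

Rows 6 and 8 have the same Reorder value Reorder=87 but are distinct tuples, so Reorder does not determine every attribute — not a superkey.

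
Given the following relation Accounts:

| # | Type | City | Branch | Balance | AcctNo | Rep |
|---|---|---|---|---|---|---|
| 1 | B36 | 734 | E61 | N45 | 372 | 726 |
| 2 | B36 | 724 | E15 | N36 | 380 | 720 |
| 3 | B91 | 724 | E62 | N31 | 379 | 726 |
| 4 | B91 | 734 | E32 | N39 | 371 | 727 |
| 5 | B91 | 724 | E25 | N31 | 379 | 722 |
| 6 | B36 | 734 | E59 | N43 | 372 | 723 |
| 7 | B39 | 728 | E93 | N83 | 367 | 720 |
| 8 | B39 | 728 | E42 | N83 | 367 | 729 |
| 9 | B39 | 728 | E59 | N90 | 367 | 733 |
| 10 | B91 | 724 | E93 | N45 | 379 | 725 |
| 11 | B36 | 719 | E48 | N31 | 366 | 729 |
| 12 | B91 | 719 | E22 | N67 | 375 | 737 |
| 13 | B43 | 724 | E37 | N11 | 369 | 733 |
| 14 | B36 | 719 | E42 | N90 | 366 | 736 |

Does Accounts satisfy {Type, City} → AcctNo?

Yes

(Type=B36, City=734): rows 1, 6 → AcctNo = 372, 372 ✓
(Type=B36, City=724): row 2 → AcctNo = 380 ✓
(Type=B91, City=724): rows 3, 5, 10 → AcctNo = 379, 379, 379 ✓
(Type=B91, City=734): row 4 → AcctNo = 371 ✓
(Type=B39, City=728): rows 7, 8, 9 → AcctNo = 367, 367, 367 ✓
(Type=B36, City=719): rows 11, 14 → AcctNo = 366, 366 ✓
(Type=B91, City=719): row 12 → AcctNo = 375 ✓
(Type=B43, City=724): row 13 → AcctNo = 369 ✓
Every {Type, City} value is associated with a single AcctNo value, so {Type, City} → AcctNo holds.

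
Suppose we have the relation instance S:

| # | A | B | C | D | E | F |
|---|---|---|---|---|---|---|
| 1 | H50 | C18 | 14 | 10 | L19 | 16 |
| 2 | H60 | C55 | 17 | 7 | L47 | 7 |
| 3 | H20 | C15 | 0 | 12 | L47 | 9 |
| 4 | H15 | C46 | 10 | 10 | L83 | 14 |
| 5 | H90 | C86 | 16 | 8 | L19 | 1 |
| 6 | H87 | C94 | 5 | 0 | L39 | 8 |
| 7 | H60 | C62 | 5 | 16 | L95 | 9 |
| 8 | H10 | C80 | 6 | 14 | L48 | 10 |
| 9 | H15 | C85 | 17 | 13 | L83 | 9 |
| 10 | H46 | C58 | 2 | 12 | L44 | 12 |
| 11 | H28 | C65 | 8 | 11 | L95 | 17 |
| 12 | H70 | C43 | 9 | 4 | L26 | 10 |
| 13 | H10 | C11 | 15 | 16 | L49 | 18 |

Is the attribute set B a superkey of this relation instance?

Yes

All 13 rows have distinct B values, so B → (all attributes) holds and B is a superkey.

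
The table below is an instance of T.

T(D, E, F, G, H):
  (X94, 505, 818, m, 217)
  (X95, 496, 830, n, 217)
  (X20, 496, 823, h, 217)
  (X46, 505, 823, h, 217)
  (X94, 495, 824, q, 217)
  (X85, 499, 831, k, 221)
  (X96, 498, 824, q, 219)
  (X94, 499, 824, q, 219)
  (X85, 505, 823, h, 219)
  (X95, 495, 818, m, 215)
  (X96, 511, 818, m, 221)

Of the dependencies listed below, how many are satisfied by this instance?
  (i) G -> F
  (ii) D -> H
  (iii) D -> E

(i) G -> F: every LHS value maps to a single RHS value — holds.
(ii) D -> H: D=X94: 3 rows → H takes values {217, 219} — violation; D=X95: 2 rows → H takes values {217, 215} — violation; D=X85: 2 rows → H takes values {221, 219} — violation; D=X96: 2 rows → H takes values {219, 221} — violation — fails.
(iii) D -> E: D=X94: 3 rows → E takes values {505, 495, 499} — violation; D=X95: 2 rows → E takes values {496, 495} — violation; D=X85: 2 rows → E takes values {499, 505} — violation; D=X96: 2 rows → E takes values {498, 511} — violation — fails.
1 of the 3 dependencies holds.

1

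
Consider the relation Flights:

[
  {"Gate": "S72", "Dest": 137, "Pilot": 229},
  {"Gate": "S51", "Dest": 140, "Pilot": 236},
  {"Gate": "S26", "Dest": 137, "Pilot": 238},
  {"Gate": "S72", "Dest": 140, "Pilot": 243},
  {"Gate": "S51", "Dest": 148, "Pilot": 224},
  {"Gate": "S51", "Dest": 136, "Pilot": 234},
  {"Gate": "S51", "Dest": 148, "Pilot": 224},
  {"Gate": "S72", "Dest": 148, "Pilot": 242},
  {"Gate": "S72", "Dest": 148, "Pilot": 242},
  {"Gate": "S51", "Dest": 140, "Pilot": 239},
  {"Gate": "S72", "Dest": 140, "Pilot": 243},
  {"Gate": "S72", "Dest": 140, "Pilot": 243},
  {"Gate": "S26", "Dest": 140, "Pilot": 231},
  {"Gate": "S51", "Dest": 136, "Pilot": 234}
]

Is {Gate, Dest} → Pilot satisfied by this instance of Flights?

No

(Gate=S72, Dest=137): 1 row → Pilot = 229 ✓
(Gate=S51, Dest=140): 2 rows → Pilot takes values {236, 239} — violation
(Gate=S26, Dest=137): 1 row → Pilot = 238 ✓
(Gate=S72, Dest=140): 3 rows → Pilot = 243, 243, 243 ✓
(Gate=S51, Dest=148): 2 rows → Pilot = 224, 224 ✓
(Gate=S51, Dest=136): 2 rows → Pilot = 234, 234 ✓
(Gate=S72, Dest=148): 2 rows → Pilot = 242, 242 ✓
(Gate=S26, Dest=140): 1 row → Pilot = 231 ✓
Two rows agree on {Gate, Dest} but differ on Pilot, so {Gate, Dest} → Pilot does not hold.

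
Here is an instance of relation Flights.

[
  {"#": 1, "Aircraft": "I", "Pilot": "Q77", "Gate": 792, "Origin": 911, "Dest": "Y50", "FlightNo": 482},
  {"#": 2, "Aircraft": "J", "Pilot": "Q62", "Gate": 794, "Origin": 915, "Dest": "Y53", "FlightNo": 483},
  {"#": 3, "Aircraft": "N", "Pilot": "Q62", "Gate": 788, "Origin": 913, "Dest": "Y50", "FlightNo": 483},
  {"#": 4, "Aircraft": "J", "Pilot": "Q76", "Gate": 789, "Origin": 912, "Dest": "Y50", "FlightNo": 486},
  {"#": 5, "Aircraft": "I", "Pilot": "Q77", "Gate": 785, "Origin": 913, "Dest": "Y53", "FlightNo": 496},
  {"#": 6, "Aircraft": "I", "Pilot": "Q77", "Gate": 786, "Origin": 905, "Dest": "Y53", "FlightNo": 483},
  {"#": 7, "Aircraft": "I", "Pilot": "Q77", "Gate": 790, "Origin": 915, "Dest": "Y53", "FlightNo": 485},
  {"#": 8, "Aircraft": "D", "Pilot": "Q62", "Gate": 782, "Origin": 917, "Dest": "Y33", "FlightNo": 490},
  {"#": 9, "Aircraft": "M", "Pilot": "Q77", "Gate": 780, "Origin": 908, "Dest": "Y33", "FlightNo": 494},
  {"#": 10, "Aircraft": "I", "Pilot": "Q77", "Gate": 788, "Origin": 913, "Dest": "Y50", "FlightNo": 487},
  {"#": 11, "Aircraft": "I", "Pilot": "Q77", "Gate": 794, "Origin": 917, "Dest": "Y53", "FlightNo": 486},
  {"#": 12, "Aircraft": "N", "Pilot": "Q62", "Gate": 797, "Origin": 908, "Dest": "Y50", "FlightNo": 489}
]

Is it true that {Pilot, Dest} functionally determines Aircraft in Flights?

Yes

(Pilot=Q77, Dest=Y50): rows 1, 10 → Aircraft = I, I ✓
(Pilot=Q62, Dest=Y53): row 2 → Aircraft = J ✓
(Pilot=Q62, Dest=Y50): rows 3, 12 → Aircraft = N, N ✓
(Pilot=Q76, Dest=Y50): row 4 → Aircraft = J ✓
(Pilot=Q77, Dest=Y53): rows 5, 6, 7, 11 → Aircraft = I, I, I, I ✓
(Pilot=Q62, Dest=Y33): row 8 → Aircraft = D ✓
(Pilot=Q77, Dest=Y33): row 9 → Aircraft = M ✓
Every {Pilot, Dest} value is associated with a single Aircraft value, so {Pilot, Dest} → Aircraft holds.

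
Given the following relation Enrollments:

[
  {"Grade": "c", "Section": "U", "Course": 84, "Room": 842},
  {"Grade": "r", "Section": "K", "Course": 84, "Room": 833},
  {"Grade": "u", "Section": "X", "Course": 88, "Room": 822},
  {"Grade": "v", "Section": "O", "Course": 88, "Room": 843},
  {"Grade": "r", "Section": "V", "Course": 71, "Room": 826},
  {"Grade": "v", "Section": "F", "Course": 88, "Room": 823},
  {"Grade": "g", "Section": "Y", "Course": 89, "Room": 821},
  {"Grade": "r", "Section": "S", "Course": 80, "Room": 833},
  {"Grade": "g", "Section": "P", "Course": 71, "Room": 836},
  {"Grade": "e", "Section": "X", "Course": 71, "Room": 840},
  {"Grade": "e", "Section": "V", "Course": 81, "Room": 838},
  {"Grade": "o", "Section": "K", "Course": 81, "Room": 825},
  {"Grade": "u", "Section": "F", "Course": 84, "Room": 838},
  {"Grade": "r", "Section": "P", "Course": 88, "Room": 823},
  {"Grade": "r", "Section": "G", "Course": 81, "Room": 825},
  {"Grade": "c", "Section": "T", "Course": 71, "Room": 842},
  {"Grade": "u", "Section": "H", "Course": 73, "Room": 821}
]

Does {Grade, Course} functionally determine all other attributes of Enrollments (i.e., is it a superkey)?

No

Two distinct rows share (Grade=v, Course=88), so {Grade, Course} does not determine every attribute — not a superkey.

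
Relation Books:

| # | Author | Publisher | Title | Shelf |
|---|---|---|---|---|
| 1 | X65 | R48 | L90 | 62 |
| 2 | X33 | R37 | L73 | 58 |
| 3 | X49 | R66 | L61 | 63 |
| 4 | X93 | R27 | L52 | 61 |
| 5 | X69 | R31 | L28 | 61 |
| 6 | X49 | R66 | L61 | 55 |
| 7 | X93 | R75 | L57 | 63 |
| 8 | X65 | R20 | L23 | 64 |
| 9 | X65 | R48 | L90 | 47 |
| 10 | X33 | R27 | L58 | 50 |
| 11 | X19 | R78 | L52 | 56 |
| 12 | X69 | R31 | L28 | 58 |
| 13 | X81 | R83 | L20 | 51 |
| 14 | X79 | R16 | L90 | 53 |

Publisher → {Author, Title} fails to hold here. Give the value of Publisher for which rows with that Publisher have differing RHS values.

Publisher=R48: rows 1, 9 → {Author,Title} = (X65, L90), (X65, L90) ✓
Publisher=R37: row 2 → {Author,Title} = (X33, L73) ✓
Publisher=R66: rows 3, 6 → {Author,Title} = (X49, L61), (X49, L61) ✓
Publisher=R27: rows 4, 10 → {Author,Title} takes values {(X93, L52), (X33, L58)} — violation
Publisher=R31: rows 5, 12 → {Author,Title} = (X69, L28), (X69, L28) ✓
Publisher=R75: row 7 → {Author,Title} = (X93, L57) ✓
Publisher=R20: row 8 → {Author,Title} = (X65, L23) ✓
Publisher=R78: row 11 → {Author,Title} = (X19, L52) ✓
Publisher=R83: row 13 → {Author,Title} = (X81, L20) ✓
Publisher=R16: row 14 → {Author,Title} = (X79, L90) ✓
The only Publisher value with inconsistent RHS is Publisher=R27.

R27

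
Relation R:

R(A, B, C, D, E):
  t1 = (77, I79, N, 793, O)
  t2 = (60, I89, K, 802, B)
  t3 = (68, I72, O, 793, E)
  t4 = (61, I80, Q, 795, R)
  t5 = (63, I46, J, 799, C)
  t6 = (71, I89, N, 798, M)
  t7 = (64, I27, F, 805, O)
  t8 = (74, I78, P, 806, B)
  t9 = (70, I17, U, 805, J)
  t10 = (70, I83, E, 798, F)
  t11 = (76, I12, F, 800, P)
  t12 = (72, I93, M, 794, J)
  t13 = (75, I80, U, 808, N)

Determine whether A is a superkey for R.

Rows 9 and 10 have the same A value A=70 but are distinct tuples, so A does not determine every attribute — not a superkey.

No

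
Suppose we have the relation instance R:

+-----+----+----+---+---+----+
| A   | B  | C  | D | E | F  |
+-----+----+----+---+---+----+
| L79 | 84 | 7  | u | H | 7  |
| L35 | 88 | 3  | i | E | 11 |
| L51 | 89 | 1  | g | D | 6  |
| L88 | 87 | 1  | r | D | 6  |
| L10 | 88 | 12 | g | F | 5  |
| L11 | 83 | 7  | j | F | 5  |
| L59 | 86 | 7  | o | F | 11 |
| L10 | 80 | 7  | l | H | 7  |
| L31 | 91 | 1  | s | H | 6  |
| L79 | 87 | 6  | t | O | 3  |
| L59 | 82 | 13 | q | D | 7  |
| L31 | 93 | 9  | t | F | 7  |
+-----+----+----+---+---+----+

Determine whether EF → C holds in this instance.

(E=H, F=7): 2 rows → C = 7, 7 ✓
(E=E, F=11): 1 row → C = 3 ✓
(E=D, F=6): 2 rows → C = 1, 1 ✓
(E=F, F=5): 2 rows → C takes values {12, 7} — violation
(E=F, F=11): 1 row → C = 7 ✓
(E=H, F=6): 1 row → C = 1 ✓
(E=O, F=3): 1 row → C = 6 ✓
(E=D, F=7): 1 row → C = 13 ✓
(E=F, F=7): 1 row → C = 9 ✓
Two rows agree on EF but differ on C, so EF → C does not hold.

No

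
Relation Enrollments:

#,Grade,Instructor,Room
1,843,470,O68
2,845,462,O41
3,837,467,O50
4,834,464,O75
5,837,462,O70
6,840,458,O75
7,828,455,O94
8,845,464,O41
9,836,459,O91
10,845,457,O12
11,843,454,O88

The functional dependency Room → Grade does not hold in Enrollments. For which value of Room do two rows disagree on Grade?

O75

Room=O68: row 1 → Grade = 843 ✓
Room=O41: rows 2, 8 → Grade = 845, 845 ✓
Room=O50: row 3 → Grade = 837 ✓
Room=O75: rows 4, 6 → Grade takes values {834, 840} — violation
Room=O70: row 5 → Grade = 837 ✓
Room=O94: row 7 → Grade = 828 ✓
Room=O91: row 9 → Grade = 836 ✓
Room=O12: row 10 → Grade = 845 ✓
Room=O88: row 11 → Grade = 843 ✓
The only Room value with inconsistent Grade is Room=O75.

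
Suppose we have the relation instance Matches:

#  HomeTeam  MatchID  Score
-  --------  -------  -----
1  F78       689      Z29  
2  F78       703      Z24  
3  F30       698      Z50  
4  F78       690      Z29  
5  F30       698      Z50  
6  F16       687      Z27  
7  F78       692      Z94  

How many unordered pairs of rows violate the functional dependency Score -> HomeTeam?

Score=Z29: all 2 rows agree on HomeTeam — 0 pairs.
Score=Z50: all 2 rows agree on HomeTeam — 0 pairs.

0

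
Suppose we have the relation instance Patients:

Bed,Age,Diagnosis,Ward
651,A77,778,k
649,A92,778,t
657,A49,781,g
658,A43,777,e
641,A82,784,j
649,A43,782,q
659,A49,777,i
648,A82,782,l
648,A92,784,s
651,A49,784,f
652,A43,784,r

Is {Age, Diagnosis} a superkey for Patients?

All 11 rows have distinct {Age, Diagnosis} values, so {Age, Diagnosis} → (all attributes) holds and {Age, Diagnosis} is a superkey.

Yes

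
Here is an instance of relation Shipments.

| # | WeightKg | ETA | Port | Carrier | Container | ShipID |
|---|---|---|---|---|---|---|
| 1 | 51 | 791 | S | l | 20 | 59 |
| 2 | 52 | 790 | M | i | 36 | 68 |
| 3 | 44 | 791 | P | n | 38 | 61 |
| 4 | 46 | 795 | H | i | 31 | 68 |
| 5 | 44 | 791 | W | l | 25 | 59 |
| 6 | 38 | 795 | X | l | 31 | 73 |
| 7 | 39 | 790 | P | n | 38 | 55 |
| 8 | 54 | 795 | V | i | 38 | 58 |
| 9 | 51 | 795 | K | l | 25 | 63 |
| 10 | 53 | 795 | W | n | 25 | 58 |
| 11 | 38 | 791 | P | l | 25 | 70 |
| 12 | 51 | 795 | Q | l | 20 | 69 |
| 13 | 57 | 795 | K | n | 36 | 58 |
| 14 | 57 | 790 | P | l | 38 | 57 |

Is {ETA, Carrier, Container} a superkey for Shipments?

Rows 5 and 11 have the same {ETA, Carrier, Container} value (ETA=791, Carrier=l, Container=25) but are distinct tuples, so {ETA, Carrier, Container} does not determine every attribute — not a superkey.

No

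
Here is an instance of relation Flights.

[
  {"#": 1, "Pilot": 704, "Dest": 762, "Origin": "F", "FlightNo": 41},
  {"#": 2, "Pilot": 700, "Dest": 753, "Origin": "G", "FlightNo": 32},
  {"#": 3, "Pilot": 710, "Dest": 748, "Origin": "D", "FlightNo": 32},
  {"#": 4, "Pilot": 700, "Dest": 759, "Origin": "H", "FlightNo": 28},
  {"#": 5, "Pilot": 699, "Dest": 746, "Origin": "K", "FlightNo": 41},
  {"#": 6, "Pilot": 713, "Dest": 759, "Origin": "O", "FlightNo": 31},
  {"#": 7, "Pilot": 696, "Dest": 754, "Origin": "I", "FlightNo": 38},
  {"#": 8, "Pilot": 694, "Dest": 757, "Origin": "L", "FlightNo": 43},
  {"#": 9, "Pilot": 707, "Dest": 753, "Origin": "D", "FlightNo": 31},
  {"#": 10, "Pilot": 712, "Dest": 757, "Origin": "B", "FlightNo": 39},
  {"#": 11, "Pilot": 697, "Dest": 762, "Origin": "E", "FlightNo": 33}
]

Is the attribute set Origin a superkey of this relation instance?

Rows 3 and 9 have the same Origin value Origin=D but are distinct tuples, so Origin does not determine every attribute — not a superkey.

No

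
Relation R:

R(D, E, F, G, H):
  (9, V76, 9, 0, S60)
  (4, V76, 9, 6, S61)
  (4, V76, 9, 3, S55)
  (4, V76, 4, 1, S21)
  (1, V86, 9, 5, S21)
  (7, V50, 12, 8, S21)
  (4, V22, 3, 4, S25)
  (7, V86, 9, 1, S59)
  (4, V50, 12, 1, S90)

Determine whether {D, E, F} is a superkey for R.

No

Two distinct rows share (D=4, E=V76, F=9), so {D, E, F} does not determine every attribute — not a superkey.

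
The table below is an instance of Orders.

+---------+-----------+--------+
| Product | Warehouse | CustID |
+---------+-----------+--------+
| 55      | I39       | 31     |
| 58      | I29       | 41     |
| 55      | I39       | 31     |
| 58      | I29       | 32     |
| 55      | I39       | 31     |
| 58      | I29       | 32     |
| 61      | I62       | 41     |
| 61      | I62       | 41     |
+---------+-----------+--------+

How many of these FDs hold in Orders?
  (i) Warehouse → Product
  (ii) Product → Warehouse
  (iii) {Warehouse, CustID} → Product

3

(i) Warehouse → Product: every LHS value maps to a single RHS value — holds.
(ii) Product → Warehouse: every LHS value maps to a single RHS value — holds.
(iii) {Warehouse, CustID} → Product: every LHS value maps to a single RHS value — holds.
3 of the 3 dependencies hold.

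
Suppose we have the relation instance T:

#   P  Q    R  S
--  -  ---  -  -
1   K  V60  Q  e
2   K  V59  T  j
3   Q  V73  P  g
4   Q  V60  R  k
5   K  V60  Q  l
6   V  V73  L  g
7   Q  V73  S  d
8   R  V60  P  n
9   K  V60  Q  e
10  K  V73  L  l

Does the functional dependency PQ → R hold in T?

No

(P=K, Q=V60): rows 1, 5, 9 → R = Q, Q, Q ✓
(P=K, Q=V59): row 2 → R = T ✓
(P=Q, Q=V73): rows 3, 7 → R takes values {P, S} — violation
(P=Q, Q=V60): row 4 → R = R ✓
(P=V, Q=V73): row 6 → R = L ✓
(P=R, Q=V60): row 8 → R = P ✓
(P=K, Q=V73): row 10 → R = L ✓
Two rows agree on PQ but differ on R, so PQ → R does not hold.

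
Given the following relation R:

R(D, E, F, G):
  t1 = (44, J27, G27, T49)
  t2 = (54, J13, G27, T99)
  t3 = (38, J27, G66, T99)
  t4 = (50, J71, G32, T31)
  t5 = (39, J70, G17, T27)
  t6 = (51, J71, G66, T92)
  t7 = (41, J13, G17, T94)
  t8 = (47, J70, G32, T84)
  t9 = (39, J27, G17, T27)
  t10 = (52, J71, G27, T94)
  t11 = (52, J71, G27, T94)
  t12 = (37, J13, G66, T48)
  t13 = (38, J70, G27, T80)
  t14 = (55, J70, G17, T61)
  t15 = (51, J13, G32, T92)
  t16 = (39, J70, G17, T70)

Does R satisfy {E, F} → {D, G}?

No

(E=J27, F=G27): row 1 → {D,G} = (44, T49) ✓
(E=J13, F=G27): row 2 → {D,G} = (54, T99) ✓
(E=J27, F=G66): row 3 → {D,G} = (38, T99) ✓
(E=J71, F=G32): row 4 → {D,G} = (50, T31) ✓
(E=J70, F=G17): rows 5, 14, 16 → {D,G} takes values {(39, T27), (55, T61), (39, T70)} — violation
(E=J71, F=G66): row 6 → {D,G} = (51, T92) ✓
(E=J13, F=G17): row 7 → {D,G} = (41, T94) ✓
(E=J70, F=G32): row 8 → {D,G} = (47, T84) ✓
(E=J27, F=G17): row 9 → {D,G} = (39, T27) ✓
(E=J71, F=G27): rows 10, 11 → {D,G} = (52, T94), (52, T94) ✓
(E=J13, F=G66): row 12 → {D,G} = (37, T48) ✓
(E=J70, F=G27): row 13 → {D,G} = (38, T80) ✓
(E=J13, F=G32): row 15 → {D,G} = (51, T92) ✓
Two rows agree on {E, F} but differ on {D, G}, so {E, F} → {D, G} does not hold.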